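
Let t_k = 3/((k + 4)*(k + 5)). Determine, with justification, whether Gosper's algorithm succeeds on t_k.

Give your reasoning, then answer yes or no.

r(k) = (k + 4)/(k + 6) after simplifying.
Normal form (A,B,C) = (k + 4, k + 6, 1).
Solve (k + 4)·f(k+1) − (k + 5)·f(k) = 1.
Bound: deg f ≤ 1.
Coefficient equations give f(k) = k/4.
Certificate R = B(k−1)f/C = k*(k + 5)/4 gives s_k = 3*k/(4*(k + 4)).
s_(k+1) − s_k = 3/(k**2 + 9*k + 20) = t_k.

Yes. s_k = 3*k/(4*(k + 4)).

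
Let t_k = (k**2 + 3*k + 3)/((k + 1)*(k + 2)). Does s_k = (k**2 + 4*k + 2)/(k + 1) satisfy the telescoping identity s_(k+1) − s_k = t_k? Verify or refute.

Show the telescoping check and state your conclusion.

s_(k+1) = (k**2 + 6*k + 7)/(k + 2)
s_(k+1) − s_k = (k**2 + 3*k + 3)/(k**2 + 3*k + 2)
(s_(k+1) − s_k) − t_k = 0

valid; difference matches t_k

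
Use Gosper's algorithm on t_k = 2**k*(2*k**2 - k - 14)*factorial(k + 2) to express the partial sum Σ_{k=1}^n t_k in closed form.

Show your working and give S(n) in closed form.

Ratio r(k) = 2*(k + 3)*(k - 2*(k + 1)**2 + 15)/(-2*k**2 + k + 14).
A = 2*k + 6, B = 1, C = k**2 - k/2 - 7.
f must satisfy (2*k + 6)·f(k+1) − (1)·f(k) = k**2 - k/2 - 7.
Degrees (1,0,2) ⇒ d ≤ 1.
Solve for f: f(k) = (k - 4)/2 (degree 1 ≤ 1).
Certificate R = B(k−1)f/C = (k - 4)/(2*k**2 - k - 14) gives s_k = 2**k*(k - 4)*factorial(k + 2).
s_(k+1) − s_k = 2**k*(2*k**2 - k - 14)*factorial(k + 2) = t_k.
Evaluate: s_(n+1) = 2**(n + 1)*(n - 3)*factorial(n + 3); subtract s_(1) = -36 ⇒ S(n) = 2*2**n*n*factorial(n + 3) - 6*2**n*factorial(n + 3) + 36.

S(n) = 2*2**n*n*factorial(n + 3) - 6*2**n*factorial(n + 3) + 36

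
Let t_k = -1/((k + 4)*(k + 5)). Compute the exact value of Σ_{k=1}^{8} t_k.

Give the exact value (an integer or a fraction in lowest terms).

Σ = -8/65

Step 1: r(k) = (k + 4)/(k + 6).
Factor: A=k + 4; B=k + 6; C=1.
f must satisfy (k + 4)·f(k+1) − (k + 5)·f(k) = 1.
From deg A=1, deg B=1, deg C=0: d=1.
Solve for f: f(k) = k/4 (degree 1 ≤ 1).
Certificate R = B(k−1)f/C = k*(k + 5)/4 gives s_k = -k/(4*k + 16).
Verify: -1/(k**2 + 9*k + 20) matches t_k.
Σ_(k=1)^(8) t_k = s_(9) − s_(1) = -9/52 − (-1/20) = -8/65.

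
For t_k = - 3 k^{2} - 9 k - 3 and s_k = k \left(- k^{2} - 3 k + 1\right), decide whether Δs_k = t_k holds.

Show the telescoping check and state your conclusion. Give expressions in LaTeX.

s_(k+1) = -(k + 1)*(3*k + (k + 1)**2 + 2)
s_(k+1) − s_k = -3*k**2 - 9*k - 3
(s_(k+1) − s_k) − t_k = 0

valid (s_(k+1) − s_k reduces to t_k)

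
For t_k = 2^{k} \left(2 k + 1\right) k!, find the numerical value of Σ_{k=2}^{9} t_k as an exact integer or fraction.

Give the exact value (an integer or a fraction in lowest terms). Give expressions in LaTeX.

Step 1: r(k) = 2*(k + 1)*(2*k + 3)/(2*k + 1).
Normal form (A,B,C) = (2*k + 2, 1, k + 1/2).
Need (2*k + 2)·f(k+1) − (1)·f(k) = k + 1/2.
d = 0 from the (1,0,1) case.
A polynomial solution: f(k) = 1/2.
Then R = B(k−1)f/C = 1/(2*k + 1), so s_k = R(k)·t_k = 2**k*factorial(k).
Check: Δs_k = 2**k*(2*k + 1)*factorial(k). ✓
Evaluate s at k=10 and k=2: 3715891200 and 8; difference 3715891192.

Σ = 3715891192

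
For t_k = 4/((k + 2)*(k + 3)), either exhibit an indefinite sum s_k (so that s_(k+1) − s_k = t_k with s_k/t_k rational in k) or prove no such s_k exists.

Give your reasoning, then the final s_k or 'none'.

r(k) = (k + 2)/(k + 4) after simplifying.
So A=k + 2 and B=k + 4, with C=1.
Set up (k + 2)·f(k+1) − (k + 3)·f(k) − (1) = 0.
From deg A=1, deg B=1, deg C=0: d=1.
Solving with deg f ≤ 1: f(k) = k/2.
So s_k = (B(k−1)f/C)·t_k = (k*(k + 3)/2)·t_k = 2*k/(k + 2).
Check: Δs_k = 4/(k**2 + 5*k + 6). ✓

s_k = 2*k/(k + 2)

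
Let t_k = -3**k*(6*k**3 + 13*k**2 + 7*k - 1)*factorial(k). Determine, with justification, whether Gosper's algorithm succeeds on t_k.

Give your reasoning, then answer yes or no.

Compute t_(k+1)/t_k: get 3*(6*k**4 + 37*k**3 + 82*k**2 + 76*k + 25)/(6*k**3 + 13*k**2 + 7*k - 1).
Take A(k)=3*k + 3, B(k)=1, C(k)=k**3 + 13*k**2/6 + 7*k/6 - 1/6.
Solve (3*k + 3)·f(k+1) − (1)·f(k) = k**3 + 13*k**2/6 + 7*k/6 - 1/6.
deg f ≤ 2 (via 1,0,3).
Solve for f: f(k) = (2*k**2 - k - 2)/6 (degree 2 ≤ 2).
Certificate R = B(k−1)f/C = (2*k**2 - k - 2)/(6*k**3 + 13*k**2 + 7*k - 1) gives s_k = 3**k*(-2*k**2 + k + 2)*factorial(k).
Verify: -3**k*(6*k**3 + 13*k**2 + 7*k - 1)*factorial(k) matches t_k.

Yes. s_k = 3**k*(-2*k**2 + k + 2)*factorial(k).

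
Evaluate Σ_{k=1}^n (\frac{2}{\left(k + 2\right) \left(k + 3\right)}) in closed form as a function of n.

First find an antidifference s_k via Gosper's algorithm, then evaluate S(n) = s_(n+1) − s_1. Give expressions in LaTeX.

The ratio is (k + 2)/(k + 4).
Take A(k)=k + 2, B(k)=k + 4, C(k)=1.
Key eq: (k + 2)·f(k+1) = (k + 3)·f(k) + (1).
From deg A=1, deg B=1, deg C=0: d=1.
Solve for f: f(k) = k/2 (degree 1 ≤ 1).
So s_k = (B(k−1)f/C)·t_k = (k*(k + 3)/2)·t_k = k/(k + 2).
s_(k+1) − s_k = 2/(k**2 + 5*k + 6) = t_k.
Σ_(k=1)^n t_k = s_(n+1) − s_(1) = ((n + 1)/(n + 3)) − (1/3), i.e. 2*n/(3*(n + 3)).

S(n) = \frac{2 n}{3 \left(n + 3\right)}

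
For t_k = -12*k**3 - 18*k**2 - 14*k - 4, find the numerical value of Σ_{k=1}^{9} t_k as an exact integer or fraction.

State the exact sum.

Ratio r(k) = (6*k**3 + 27*k**2 + 43*k + 24)/(6*k**3 + 9*k**2 + 7*k + 2).
So A=1 and B=1, with C=k**3 + 3*k**2/2 + 7*k/6 + 1/3.
Set up (1)·f(k+1) − (1)·f(k) − (k**3 + 3*k**2/2 + 7*k/6 + 1/3) = 0.
Bound: deg f ≤ 4.
Solving with deg f ≤ 4: f(k) = k**2*(3*k**2 + 1)/12.
Get s_k = R·t_k = -3*k**4 - k**2 with R(k) = B(k−1)f(k)/C(k) = k**2*(3*k**2 + 1)/(2*(2*k + 1)*(3*k**2 + 3*k + 2)).
Δs = -12*k**3 - 18*k**2 - 14*k - 4, as required.
Σ_(k=1)^(9) t_k = s_(10) − s_(1) = -30100 − (-4) = -30096.

Σ = -30096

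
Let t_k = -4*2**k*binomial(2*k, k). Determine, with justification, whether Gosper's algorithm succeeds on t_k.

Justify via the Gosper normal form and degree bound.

No — t_k has no hypergeometric antidifference.

r(k) = 4*(2*k + 1)/(k + 1) after simplifying.
Factor: A=8*k + 4; B=k + 1; C=1.
Solve (8*k + 4)·f(k+1) − (k)·f(k) = 1.
Degrees (1,1,0) ⇒ d ≤ -1.
Bound -1 < 0, so the key equation has no polynomial solution.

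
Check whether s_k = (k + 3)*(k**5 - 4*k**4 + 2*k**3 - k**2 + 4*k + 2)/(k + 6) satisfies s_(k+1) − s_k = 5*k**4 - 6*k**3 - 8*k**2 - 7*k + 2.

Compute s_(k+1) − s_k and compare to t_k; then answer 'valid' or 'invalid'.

Invalid: residual 6*(-2*k**5 - 14*k**4 + 23*k**3 + 27*k**2 + 22*k - 5)/(k**2 + 13*k + 42) ≠ 0.

s_(k+1) = (k**6 + 5*k**5 - 25*k**3 - 39*k**2 - 8*k + 16)/(k + 7)
s_(k+1) − s_k = (5*k**6 + 47*k**5 + 40*k**4 - 225*k**3 - 263*k**2 - 136*k + 54)/(k**2 + 13*k + 42)
(s_(k+1) − s_k) − t_k = 6*(-2*k**5 - 14*k**4 + 23*k**3 + 27*k**2 + 22*k - 5)/(k**2 + 13*k + 42)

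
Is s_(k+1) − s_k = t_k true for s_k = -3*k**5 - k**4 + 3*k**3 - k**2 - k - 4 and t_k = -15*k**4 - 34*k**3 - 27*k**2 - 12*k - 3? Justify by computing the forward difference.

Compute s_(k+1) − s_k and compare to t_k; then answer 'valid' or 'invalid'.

valid; difference matches t_k

s_(k+1) = -k - 3*(k + 1)**5 - (k + 1)**4 + 3*(k + 1)**3 - (k + 1)**2 - 5
s_(k+1) − s_k = -15*k**4 - 34*k**3 - 27*k**2 - 12*k - 3
(s_(k+1) − s_k) − t_k = 0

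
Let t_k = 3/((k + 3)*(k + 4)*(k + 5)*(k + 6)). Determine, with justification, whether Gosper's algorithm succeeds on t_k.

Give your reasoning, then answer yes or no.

Yes. s_k = k*(k**2 + 12*k + 47)/(60*(k + 3)*(k + 4)*(k + 5)).

Step 1: r(k) = (k + 3)/(k + 7).
A = k + 3, B = k + 7, C = 1.
Need (k + 3)·f(k+1) − (k + 6)·f(k) = 1.
Bound: deg f ≤ 3.
Solving with deg f ≤ 3: f(k) = k*(k**2 + 12*k + 47)/180.
R(k) = B(k−1)·f(k)/C(k) = k*(k + 6)*(k**2 + 12*k + 47)/180; s_k = R·t_k = k*(k**2 + 12*k + 47)/(60*(k + 3)*(k + 4)*(k + 5)).
Verify: 3/(k**4 + 18*k**3 + 119*k**2 + 342*k + 360) matches t_k.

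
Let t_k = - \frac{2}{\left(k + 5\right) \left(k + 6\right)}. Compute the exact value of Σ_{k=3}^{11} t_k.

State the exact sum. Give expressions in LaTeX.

Σ = -9/68

t_(k+1)/t_k = (k + 5)/(k + 7).
Take A(k)=k + 5, B(k)=k + 7, C(k)=1.
Set up (k + 5)·f(k+1) − (k + 6)·f(k) − (1) = 0.
d = 1 from the (1,1,0) case.
Solve for f: f(k) = k/5 (degree 1 ≤ 1).
Get s_k = R·t_k = -2*k/(5*k + 25) with R(k) = B(k−1)f(k)/C(k) = k*(k + 6)/5.
s_(k+1) − s_k = -2/(k**2 + 11*k + 30) = t_k.
Telescoping: Σ = s_(12) − s_(3) = -24/85 − (-3/20) = -9/68.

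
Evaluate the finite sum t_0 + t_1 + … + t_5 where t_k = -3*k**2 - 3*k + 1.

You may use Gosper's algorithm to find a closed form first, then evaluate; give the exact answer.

Compute t_(k+1)/t_k: get (3*k**2 + 9*k + 5)/(3*k**2 + 3*k - 1).
So A=1 and B=1, with C=k**2 + k - 1/3.
Set up (1)·f(k+1) − (1)·f(k) − (k**2 + k - 1/3) = 0.
Bound: deg f ≤ 3.
Match coefficients ⇒ f(k) = k*(k**2 - 2)/3.
Certificate R = B(k−1)f/C = k*(k**2 - 2)/(3*k**2 + 3*k - 1) gives s_k = k*(2 - k**2).
s_(k+1) − s_k = -3*k**2 - 3*k + 1 = t_k.
Sum = s_(6) − s_(0); s_(6) = -204, s_(0) = 0 ⇒ -204.

Σ = -204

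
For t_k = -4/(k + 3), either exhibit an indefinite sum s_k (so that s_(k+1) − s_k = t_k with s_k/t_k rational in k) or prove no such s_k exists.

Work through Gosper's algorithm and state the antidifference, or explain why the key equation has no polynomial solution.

t_(k+1)/t_k = (k + 3)/(k + 4).
Factor: A=k + 3; B=k + 4; C=1.
Key eq: (k + 3)·f(k+1) = (k + 3)·f(k) + (1).
Degrees (1,1,0) ⇒ d ≤ 0.
Generic f = c0 gives residual -1; -1 = 0 cannot hold, so t_k is not Gosper-summable.

none (Gosper's algorithm certifies no s_k)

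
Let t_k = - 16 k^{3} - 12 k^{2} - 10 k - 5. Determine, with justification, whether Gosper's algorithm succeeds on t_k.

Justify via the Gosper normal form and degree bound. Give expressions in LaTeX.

Yes. s_k = k \left(- 4 k^{3} + 4 k^{2} - 3 k - 2\right).

Step 1: r(k) = (16*k**3 + 60*k**2 + 82*k + 43)/(16*k**3 + 12*k**2 + 10*k + 5).
Factor: A=1; B=1; C=k**3 + 3*k**2/4 + 5*k/8 + 5/16.
Solve (1)·f(k+1) − (1)·f(k) = k**3 + 3*k**2/4 + 5*k/8 + 5/16.
Degrees (0,0,3) ⇒ d ≤ 4.
Solve for f: f(k) = k*(4*k**3 - 4*k**2 + 3*k + 2)/16 (degree 4 ≤ 4).
Certificate R = B(k−1)f/C = k*(4*k**3 - 4*k**2 + 3*k + 2)/(16*k**3 + 12*k**2 + 10*k + 5) gives s_k = k*(-4*k**3 + 4*k**2 - 3*k - 2).
Δs = -16*k**3 - 12*k**2 - 10*k - 5, as required.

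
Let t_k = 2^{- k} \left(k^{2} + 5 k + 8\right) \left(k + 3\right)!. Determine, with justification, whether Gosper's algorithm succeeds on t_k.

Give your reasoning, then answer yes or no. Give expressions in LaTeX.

Ratio r(k) = (k + 4)*(5*k + (k + 1)**2 + 13)/(2*(k**2 + 5*k + 8)).
A = k/2 + 2, B = 1, C = k**2 + 5*k + 8.
Set up (k/2 + 2)·f(k+1) − (1)·f(k) − (k**2 + 5*k + 8) = 0.
From deg A=1, deg B=0, deg C=2: d=1.
Solving with deg f ≤ 1: f(k) = 2*(k + 2).
Certificate R = B(k−1)f/C = 2*(k + 2)/(k**2 + 5*k + 8) gives s_k = 2**(1 - k)*(k + 2)*factorial(k + 3).
Check: Δs_k = (k**2 + 5*k + 8)*factorial(k + 3)/2**k. ✓

Yes. s_k = 2^{1 - k} \left(k + 2\right) \left(k + 3\right)!.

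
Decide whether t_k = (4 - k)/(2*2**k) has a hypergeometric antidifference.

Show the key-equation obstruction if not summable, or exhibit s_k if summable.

Yes. s_k = (k - 3)/2**k.

The ratio is (k - 3)/(2*(k - 4)).
A = 1/2, B = 1, C = k - 4.
Key eq: (1/2)·f(k+1) = (1)·f(k) + (k - 4).
d = 1 from the (0,0,1) case.
Solving with deg f ≤ 1: f(k) = -2*(k - 3).
Certificate R = B(k−1)f/C = -2*(k - 3)/(k - 4) gives s_k = (k - 3)/2**k.
Check: Δs_k = (4 - k)/(2*2**k). ✓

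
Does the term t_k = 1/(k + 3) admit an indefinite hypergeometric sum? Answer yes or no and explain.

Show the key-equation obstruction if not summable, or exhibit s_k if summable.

No — the linear system for f has no solution.

t_(k+1)/t_k = (k + 3)/(k + 4).
A = k + 3, B = k + 4, C = 1.
Need (k + 3)·f(k+1) − (k + 3)·f(k) = 1.
deg f ≤ 0 (via 1,1,0).
Put f(k) = c0: A·f(k+1) − B(k−1)·f(k) − C = -1; need -1 = 0 — inconsistent ⇒ no f, not summable.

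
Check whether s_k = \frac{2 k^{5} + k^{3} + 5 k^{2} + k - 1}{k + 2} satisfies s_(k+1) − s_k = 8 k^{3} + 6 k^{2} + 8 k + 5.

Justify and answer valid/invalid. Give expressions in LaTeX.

Invalid: residual \frac{- 6 k^{4} - 24 k^{3} - 17 k^{2} - 19 k - 11}{k^{2} + 5 k + 6} ≠ 0.

s_(k+1) = (k + 2*(k + 1)**5 + (k + 1)**3 + 5*(k + 1)**2)/(k + 3)
s_(k+1) − s_k = (8*k**5 + 40*k**4 + 62*k**3 + 64*k**2 + 54*k + 19)/(k**2 + 5*k + 6)
(s_(k+1) − s_k) − t_k = (-6*k**4 - 24*k**3 - 17*k**2 - 19*k - 11)/(k**2 + 5*k + 6)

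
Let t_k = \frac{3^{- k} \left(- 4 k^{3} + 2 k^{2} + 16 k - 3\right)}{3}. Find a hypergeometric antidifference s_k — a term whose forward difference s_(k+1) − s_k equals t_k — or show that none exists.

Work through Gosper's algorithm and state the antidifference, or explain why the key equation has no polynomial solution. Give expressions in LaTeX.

s_k = 3^{- k} \left(2 k^{3} + 2 k^{2} - 3 k + 2\right)

Compute t_(k+1)/t_k: get (4*k**3 + 10*k**2 - 8*k - 11)/(3*(4*k**3 - 2*k**2 - 16*k + 3)).
Factor: A=1/3; B=1; C=k**3 - k**2/2 - 4*k + 3/4.
f must satisfy (1/3)·f(k+1) − (1)·f(k) = k**3 - k**2/2 - 4*k + 3/4.
Degrees (0,0,3) ⇒ d ≤ 3.
Solving with deg f ≤ 3: f(k) = -3*(k + 2)*(2*k**2 - 2*k + 1)/4.
So s_k = (B(k−1)f/C)·t_k = (-3*(k + 2)*(2*k**2 - 2*k + 1)/(4*k**3 - 2*k**2 - 16*k + 3))·t_k = (2*k**3 + 2*k**2 - 3*k + 2)/3**k.
Verify: (-4*k**3 + 2*k**2 + 16*k - 3)/(3*3**k) matches t_k.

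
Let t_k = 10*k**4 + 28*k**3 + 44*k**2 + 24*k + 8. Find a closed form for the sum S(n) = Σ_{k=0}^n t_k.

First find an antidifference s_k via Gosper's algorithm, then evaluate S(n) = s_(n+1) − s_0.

S(n) = 2*n**5 + 12*n**4 + 32*n**3 + 41*n**2 + 27*n + 8

Step 1: r(k) = (5*k**4 + 34*k**3 + 94*k**2 + 118*k + 57)/(5*k**4 + 14*k**3 + 22*k**2 + 12*k + 4).
Normal form (A,B,C) = (1, 1, k**4 + 14*k**3/5 + 22*k**2/5 + 12*k/5 + 4/5).
f must satisfy (1)·f(k+1) − (1)·f(k) = k**4 + 14*k**3/5 + 22*k**2/5 + 12*k/5 + 4/5.
From deg A=0, deg B=0, deg C=4: d=5.
A polynomial solution: f(k) = k*(2*k**4 + 2*k**3 + 4*k**2 - 3*k + 3)/10.
Get s_k = R·t_k = k*(2*k**4 + 2*k**3 + 4*k**2 - 3*k + 3) with R(k) = B(k−1)f(k)/C(k) = k*(2*k**4 + 2*k**3 + 4*k**2 - 3*k + 3)/(2*(5*k**4 + 14*k**3 + 22*k**2 + 12*k + 4)).
Δs = 10*k**4 + 28*k**3 + 44*k**2 + 24*k + 8, as required.
s_(n+1) = 2*n**5 + 12*n**4 + 32*n**3 + 41*n**2 + 27*n + 8 and s_(0) = 0, so S(n) = 2*n**5 + 12*n**4 + 32*n**3 + 41*n**2 + 27*n + 8.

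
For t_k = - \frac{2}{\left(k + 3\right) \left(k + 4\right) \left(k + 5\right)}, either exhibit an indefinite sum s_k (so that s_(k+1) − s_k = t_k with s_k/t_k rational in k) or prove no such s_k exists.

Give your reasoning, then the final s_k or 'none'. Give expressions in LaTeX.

Ratio r(k) = (k + 3)/(k + 6).
A = k + 3, B = k + 6, C = 1.
Solve (k + 3)·f(k+1) − (k + 5)·f(k) = 1.
Degrees (1,1,0) ⇒ d ≤ 2.
Match coefficients ⇒ f(k) = k*(k + 7)/24.
Certificate R = B(k−1)f/C = k*(k + 5)*(k + 7)/24 gives s_k = k*(-k - 7)/(12*(k + 3)*(k + 4)).
Δs = -2/(k**3 + 12*k**2 + 47*k + 60), as required.

s_k = \frac{k \left(- k - 7\right)}{12 \left(k + 3\right) \left(k + 4\right)}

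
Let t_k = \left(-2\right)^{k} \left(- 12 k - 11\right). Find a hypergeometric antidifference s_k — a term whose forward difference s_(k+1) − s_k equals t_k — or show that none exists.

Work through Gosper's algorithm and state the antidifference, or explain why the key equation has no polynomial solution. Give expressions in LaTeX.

Compute t_(k+1)/t_k: get 2*(-12*k - 23)/(12*k + 11).
Take A(k)=-2, B(k)=1, C(k)=k + 11/12.
Need (-2)·f(k+1) − (1)·f(k) = k + 11/12.
Degrees (0,0,1) ⇒ d ≤ 1.
Solving with deg f ≤ 1: f(k) = -(4*k + 1)/12.
R(k) = B(k−1)·f(k)/C(k) = -(4*k + 1)/(12*k + 11); s_k = R·t_k = (-2)**k*(4*k + 1).
Verify: (-2)**k*(-12*k - 11) matches t_k.

s_k = \left(-2\right)^{k} \left(4 k + 1\right)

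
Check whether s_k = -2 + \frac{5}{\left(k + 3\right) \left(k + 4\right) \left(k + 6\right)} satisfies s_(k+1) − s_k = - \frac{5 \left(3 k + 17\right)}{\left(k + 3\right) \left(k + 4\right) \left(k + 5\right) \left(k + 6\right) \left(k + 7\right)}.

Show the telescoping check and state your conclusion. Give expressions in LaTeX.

s_(k+1) = -2 + 5/((k + 4)*(k + 5)*(k + 7))
s_(k+1) − s_k = 5*(-3*k - 17)/(k**5 + 25*k**4 + 245*k**3 + 1175*k**2 + 2754*k + 2520)
(s_(k+1) − s_k) − t_k = 0

Valid: the claim telescopes to t_k.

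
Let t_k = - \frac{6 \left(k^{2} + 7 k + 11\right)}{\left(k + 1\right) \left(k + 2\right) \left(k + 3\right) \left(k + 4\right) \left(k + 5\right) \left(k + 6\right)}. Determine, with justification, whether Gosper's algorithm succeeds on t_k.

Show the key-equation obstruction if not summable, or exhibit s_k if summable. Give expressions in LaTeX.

r(k) = (k + 1)*(7*k + (k + 1)**2 + 18)/((k + 7)*(k**2 + 7*k + 11)) after simplifying.
Factor: A=k + 1; B=k + 7; C=k**2 + 7*k + 11.
f must satisfy (k + 1)·f(k+1) − (k + 6)·f(k) = k**2 + 7*k + 11.
d = 5 from the (1,1,2) case.
Solve for f: f(k) = k*(k + 2)*(k + 4)*(k**2 + 9*k + 23)/45 (degree 5 ≤ 5).
Then R = B(k−1)f/C = k*(k + 2)*(k + 4)*(k + 6)*(k**2 + 9*k + 23)/(45*(k**2 + 7*k + 11)), so s_k = R(k)·t_k = 2*k*(-k**2 - 9*k - 23)/(15*(k**3 + 9*k**2 + 23*k + 15)).
Δs = 6*(-k**2 - 7*k - 11)/(k**6 + 21*k**5 + 175*k**4 + 735*k**3 + 1624*k**2 + 1764*k + 720), as required.

Yes. s_k = \frac{2 k \left(- k^{2} - 9 k - 23\right)}{15 \left(k^{3} + 9 k^{2} + 23 k + 15\right)}.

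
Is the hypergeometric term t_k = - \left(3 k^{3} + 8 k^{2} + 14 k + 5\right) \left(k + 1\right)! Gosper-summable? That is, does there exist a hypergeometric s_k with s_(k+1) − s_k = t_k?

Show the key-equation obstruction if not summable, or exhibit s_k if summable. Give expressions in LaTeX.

Compute t_(k+1)/t_k: get (3*k**4 + 23*k**3 + 73*k**2 + 108*k + 60)/(3*k**3 + 8*k**2 + 14*k + 5).
So A=k + 2 and B=1, with C=k**3 + 8*k**2/3 + 14*k/3 + 5/3.
f must satisfy (k + 2)·f(k+1) − (1)·f(k) = k**3 + 8*k**2/3 + 14*k/3 + 5/3.
Bound: deg f ≤ 2.
Solve for f: f(k) = (3*k**2 - k + 1)/3 (degree 2 ≤ 2).
Certificate R = B(k−1)f/C = (3*k**2 - k + 1)/(3*k**3 + 8*k**2 + 14*k + 5) gives s_k = -(3*k**2 - k + 1)*factorial(k + 1).
Check: Δs_k = -(3*k**3 + 8*k**2 + 14*k + 5)*factorial(k + 1). ✓

Yes. s_k = - \left(3 k^{2} - k + 1\right) \left(k + 1\right)!.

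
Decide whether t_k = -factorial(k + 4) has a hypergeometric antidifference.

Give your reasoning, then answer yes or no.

No — key equation has no polynomial f.

t_(k+1)/t_k = k + 5.
Normal form (A,B,C) = (k + 5, 1, 1).
Set up (k + 5)·f(k+1) − (1)·f(k) − (1) = 0.
Degrees (1,0,0) ⇒ d ≤ -1.
Negative degree bound (-1): no f exists, t_k not Gosper-summable.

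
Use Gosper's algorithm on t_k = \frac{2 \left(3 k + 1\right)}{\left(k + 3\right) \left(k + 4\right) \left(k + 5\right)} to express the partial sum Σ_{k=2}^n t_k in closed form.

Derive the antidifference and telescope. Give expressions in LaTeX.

S(n) = \frac{11 n^{2} + 9 n - 20}{15 \left(n^{2} + 9 n + 20\right)}

r(k) = (k + 3)*(3*k + 4)/((k + 6)*(3*k + 1)) after simplifying.
Take A(k)=k + 3, B(k)=k + 6, C(k)=k + 1/3.
Set up (k + 3)·f(k+1) − (k + 5)·f(k) − (k + 1/3) = 0.
deg f ≤ 2 (via 1,1,1).
Match coefficients ⇒ f(k) = k*(5*k - 1)/36.
Get s_k = R·t_k = k*(5*k - 1)/(6*(k + 3)*(k + 4)) with R(k) = B(k−1)f(k)/C(k) = k*(k + 5)*(5*k - 1)/(12*(3*k + 1)).
s_(k+1) − s_k = 2*(3*k + 1)/(k**3 + 12*k**2 + 47*k + 60) = t_k.
Σ_(k=2)^n t_k = s_(n+1) − s_(2) = ((5*n**2 + 9*n + 4)/(6*(n**2 + 9*n + 20))) − (1/10), i.e. (11*n**2 + 9*n - 20)/(15*(n**2 + 9*n + 20)).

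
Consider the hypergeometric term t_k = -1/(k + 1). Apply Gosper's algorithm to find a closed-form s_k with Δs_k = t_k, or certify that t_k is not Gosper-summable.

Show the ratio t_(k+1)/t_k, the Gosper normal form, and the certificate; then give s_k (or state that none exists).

none (Gosper's algorithm certifies no s_k)

r(k) = (k + 1)/(k + 2) after simplifying.
Take A(k)=k + 1, B(k)=k + 2, C(k)=1.
Solve (k + 1)·f(k+1) − (k + 1)·f(k) = 1.
From deg A=1, deg B=1, deg C=0: d=0.
Generic f = c0 gives residual -1; -1 = 0 cannot hold, so t_k is not Gosper-summable.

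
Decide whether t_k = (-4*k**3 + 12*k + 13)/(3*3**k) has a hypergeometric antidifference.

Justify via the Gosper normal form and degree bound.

The ratio is (12*k - 4*(k + 1)**3 + 25)/(3*(-4*k**3 + 12*k + 13)).
Take A(k)=1/3, B(k)=1, C(k)=k**3 - 3*k - 13/4.
Solve (1/3)·f(k+1) − (1)·f(k) = k**3 - 3*k - 13/4.
Degrees (0,0,3) ⇒ d ≤ 3.
Solve for f: f(k) = -3*(2*k**3 + 3*k**2 - 4)/4 (degree 3 ≤ 3).
R(k) = B(k−1)·f(k)/C(k) = -3*(2*k**3 + 3*k**2 - 4)/(4*k**3 - 12*k - 13); s_k = R·t_k = (2*k**3 + 3*k**2 - 4)/3**k.
Verify: (-4*k**3 + 12*k + 13)/(3*3**k) matches t_k.

Yes. s_k = (2*k**3 + 3*k**2 - 4)/3**k.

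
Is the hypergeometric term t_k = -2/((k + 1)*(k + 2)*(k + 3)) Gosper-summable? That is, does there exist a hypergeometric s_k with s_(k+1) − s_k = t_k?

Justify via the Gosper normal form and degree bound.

Yes. s_k = k*(-k - 3)/(2*(k + 1)*(k + 2)).

Step 1: r(k) = (k + 1)/(k + 4).
Factor: A=k + 1; B=k + 4; C=1.
Need (k + 1)·f(k+1) − (k + 3)·f(k) = 1.
From deg A=1, deg B=1, deg C=0: d=2.
A polynomial solution: f(k) = k*(k + 3)/4.
R(k) = B(k−1)·f(k)/C(k) = k*(k + 3)**2/4; s_k = R·t_k = k*(-k - 3)/(2*(k + 1)*(k + 2)).
Verify: -2/(k**3 + 6*k**2 + 11*k + 6) matches t_k.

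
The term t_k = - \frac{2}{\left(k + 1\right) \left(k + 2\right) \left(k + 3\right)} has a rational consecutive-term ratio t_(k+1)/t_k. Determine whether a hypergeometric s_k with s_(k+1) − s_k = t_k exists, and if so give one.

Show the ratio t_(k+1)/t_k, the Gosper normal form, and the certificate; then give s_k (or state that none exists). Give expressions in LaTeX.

Ratio r(k) = (k + 1)/(k + 4).
Factor: A=k + 1; B=k + 4; C=1.
Key eq: (k + 1)·f(k+1) = (k + 3)·f(k) + (1).
Degrees (1,1,0) ⇒ d ≤ 2.
Solve for f: f(k) = k*(k + 3)/4 (degree 2 ≤ 2).
So s_k = (B(k−1)f/C)·t_k = (k*(k + 3)**2/4)·t_k = k*(-k - 3)/(2*(k + 1)*(k + 2)).
s_(k+1) − s_k = -2/(k**3 + 6*k**2 + 11*k + 6) = t_k.

s_k = \frac{k \left(- k - 3\right)}{2 \left(k + 1\right) \left(k + 2\right)}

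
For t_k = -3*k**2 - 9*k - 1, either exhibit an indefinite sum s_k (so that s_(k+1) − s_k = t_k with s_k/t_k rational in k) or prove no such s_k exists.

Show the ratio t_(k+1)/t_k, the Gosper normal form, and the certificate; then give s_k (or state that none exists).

r(k) = (3*k**2 + 15*k + 13)/(3*k**2 + 9*k + 1) after simplifying.
Gosper form: A/B · C(k+1)/C(k) with A=1, B=1, C=k**2 + 3*k + 1/3.
Solve (1)·f(k+1) − (1)·f(k) = k**2 + 3*k + 1/3.
Bound: deg f ≤ 3.
Solving with deg f ≤ 3: f(k) = k*(k**2 + 3*k - 3)/3.
Certificate R = B(k−1)f/C = k*(k**2 + 3*k - 3)/(3*k**2 + 9*k + 1) gives s_k = k*(-k**2 - 3*k + 3).
Check: Δs_k = -3*k**2 - 9*k - 1. ✓

s_k = k*(-k**2 - 3*k + 3)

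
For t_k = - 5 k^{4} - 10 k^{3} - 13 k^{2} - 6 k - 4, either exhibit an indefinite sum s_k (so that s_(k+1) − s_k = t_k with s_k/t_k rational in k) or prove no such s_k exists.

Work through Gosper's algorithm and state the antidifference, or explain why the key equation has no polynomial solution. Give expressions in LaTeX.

r(k) = (5*k**4 + 30*k**3 + 73*k**2 + 82*k + 38)/(5*k**4 + 10*k**3 + 13*k**2 + 6*k + 4) after simplifying.
Factor: A=1; B=1; C=k**4 + 2*k**3 + 13*k**2/5 + 6*k/5 + 4/5.
Need (1)·f(k+1) − (1)·f(k) = k**4 + 2*k**3 + 13*k**2/5 + 6*k/5 + 4/5.
deg f ≤ 5 (via 0,0,4).
Match coefficients ⇒ f(k) = k*(k**4 + k**2 - k + 3)/5.
Get s_k = R·t_k = k*(-k**4 - k**2 + k - 3) with R(k) = B(k−1)f(k)/C(k) = k*(k**4 + k**2 - k + 3)/(5*k**4 + 10*k**3 + 13*k**2 + 6*k + 4).
Verify: -5*k**4 - 10*k**3 - 13*k**2 - 6*k - 4 matches t_k.

s_k = k \left(- k^{4} - k^{2} + k - 3\right)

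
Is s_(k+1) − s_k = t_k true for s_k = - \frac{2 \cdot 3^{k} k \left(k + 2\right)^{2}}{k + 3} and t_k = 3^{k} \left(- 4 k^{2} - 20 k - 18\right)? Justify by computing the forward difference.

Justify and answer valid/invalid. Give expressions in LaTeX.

s_(k+1) = 6*3**k*(-k - 1)*(k + 3)**2/(k + 4)
s_(k+1) − s_k = 2*3**k*(k*(k + 2)**2*(k + 4) - 3*(k + 1)*(k + 3)**3)/((k + 3)*(k + 4))
(s_(k+1) − s_k) − t_k = 3**k*(4*k**3 + 30*k**2 + 74*k + 54)/(k**2 + 7*k + 12)

Invalid: residual \frac{3^{k} \left(4 k^{3} + 30 k^{2} + 74 k + 54\right)}{k^{2} + 7 k + 12} ≠ 0.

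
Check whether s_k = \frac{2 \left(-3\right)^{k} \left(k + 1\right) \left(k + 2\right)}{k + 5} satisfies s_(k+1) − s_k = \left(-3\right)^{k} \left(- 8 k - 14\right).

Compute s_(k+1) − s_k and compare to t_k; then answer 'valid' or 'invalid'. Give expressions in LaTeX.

Invalid: residual \frac{24 \left(-3\right)^{k} \left(k^{2} + 7 k + 9\right)}{k^{2} + 11 k + 30} ≠ 0.

s_(k+1) = 2*(-3)**(k + 1)*(k + 2)*(k + 3)/(k + 6)
s_(k+1) − s_k = (-3)**k*(-8*k**3 - 78*k**2 - 226*k - 204)/(k**2 + 11*k + 30)
(s_(k+1) − s_k) − t_k = 24*(-3)**k*(k**2 + 7*k + 9)/(k**2 + 11*k + 30)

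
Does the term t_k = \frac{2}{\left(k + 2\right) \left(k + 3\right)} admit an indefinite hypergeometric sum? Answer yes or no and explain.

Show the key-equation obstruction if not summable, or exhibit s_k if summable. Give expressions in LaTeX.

Step 1: r(k) = (k + 2)/(k + 4).
Take A(k)=k + 2, B(k)=k + 4, C(k)=1.
Set up (k + 2)·f(k+1) − (k + 3)·f(k) − (1) = 0.
deg f ≤ 1 (via 1,1,0).
Solve for f: f(k) = k/2 (degree 1 ≤ 1).
So s_k = (B(k−1)f/C)·t_k = (k*(k + 3)/2)·t_k = k/(k + 2).
s_(k+1) − s_k = 2/(k**2 + 5*k + 6) = t_k.

Yes. s_k = \frac{k}{k + 2}.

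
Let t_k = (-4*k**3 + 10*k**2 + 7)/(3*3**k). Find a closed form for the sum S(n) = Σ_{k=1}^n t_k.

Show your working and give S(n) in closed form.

S(n) = 3**(-n - 1)*(2*3**n + 2*n**3 + 4*n**2 + 3*n - 2)

r(k) = (-4*(k + 1)**3 + 10*(k + 1)**2 + 7)/(3*(-4*k**3 + 10*k**2 + 7)) after simplifying.
Factor: A=1/3; B=1; C=k**3 - 5*k**2/2 - 7/4.
f must satisfy (1/3)·f(k+1) − (1)·f(k) = k**3 - 5*k**2/2 - 7/4.
d = 3 from the (0,0,3) case.
Solve for f: f(k) = -3*(2*k**3 - 2*k**2 + k - 3)/4 (degree 3 ≤ 3).
Then R = B(k−1)f/C = -3*(2*k**3 - 2*k**2 + k - 3)/(4*k**3 - 10*k**2 - 7), so s_k = R(k)·t_k = (2*k**3 - 2*k**2 + k - 3)/3**k.
Check: Δs_k = (-4*k**3 + 10*k**2 + 7)/(3*3**k). ✓
Evaluate: s_(n+1) = 3**(-n - 1)*(2*n**3 + 4*n**2 + 3*n - 2); subtract s_(1) = -2/3 ⇒ S(n) = 3**(-n - 1)*(2*3**n + 2*n**3 + 4*n**2 + 3*n - 2).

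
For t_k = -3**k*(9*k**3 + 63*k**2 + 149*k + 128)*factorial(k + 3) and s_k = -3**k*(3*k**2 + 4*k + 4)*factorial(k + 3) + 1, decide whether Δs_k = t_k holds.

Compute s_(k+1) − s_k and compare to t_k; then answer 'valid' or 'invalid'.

Valid: the claim telescopes to t_k.

s_(k+1) = -3**(k + 1)*(4*k + 3*(k + 1)**2 + 8)*factorial(k + 4) + 1
s_(k+1) − s_k = -3**k*(9*k**3 + 63*k**2 + 149*k + 128)*factorial(k + 3)
(s_(k+1) − s_k) − t_k = 0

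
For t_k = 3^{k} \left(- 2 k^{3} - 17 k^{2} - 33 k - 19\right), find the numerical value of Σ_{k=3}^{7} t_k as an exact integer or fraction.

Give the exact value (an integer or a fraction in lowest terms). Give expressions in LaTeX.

Σ = -5050215

Step 1: r(k) = 3*(2*k**3 + 23*k**2 + 73*k + 71)/(2*k**3 + 17*k**2 + 33*k + 19).
So A=3 and B=1, with C=k**3 + 17*k**2/2 + 33*k/2 + 19/2.
Key eq: (3)·f(k+1) = (1)·f(k) + (k**3 + 17*k**2/2 + 33*k/2 + 19/2).
d = 3 from the (0,0,3) case.
Solving with deg f ≤ 3: f(k) = (k**3 + 4*k**2 + 2)/2.
Get s_k = R·t_k = 3**k*(-k**3 - 4*k**2 - 2) with R(k) = B(k−1)f(k)/C(k) = (k**3 + 4*k**2 + 2)/(2*k**3 + 17*k**2 + 33*k + 19).
s_(k+1) − s_k = 3**k*(-2*k**3 - 17*k**2 - 33*k - 19) = t_k.
Σ_(k=3)^(7) t_k = s_(8) − s_(3) = -5051970 − (-1755) = -5050215.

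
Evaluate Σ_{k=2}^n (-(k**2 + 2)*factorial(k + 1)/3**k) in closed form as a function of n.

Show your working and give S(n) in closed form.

S(n) = 4 - n*factorial(n + 2)/3**n - factorial(n + 2)/3**n

Step 1: r(k) = (k + 2)*((k + 1)**2 + 2)/(3*(k**2 + 2)).
Normal form (A,B,C) = (k/3 + 2/3, 1, k**2 + 2).
Need (k/3 + 2/3)·f(k+1) − (1)·f(k) = k**2 + 2.
Degrees (1,0,2) ⇒ d ≤ 1.
A polynomial solution: f(k) = 3*k.
Then R = B(k−1)f/C = 3*k/(k**2 + 2), so s_k = R(k)·t_k = -3**(1 - k)*k*factorial(k + 1).
Δs = -(k**2 + 2)*factorial(k + 1)/3**k, as required.
Evaluate: s_(n+1) = -(n + 1)*factorial(n + 2)/3**n; subtract s_(2) = -4 ⇒ S(n) = 4 - n*factorial(n + 2)/3**n - factorial(n + 2)/3**n.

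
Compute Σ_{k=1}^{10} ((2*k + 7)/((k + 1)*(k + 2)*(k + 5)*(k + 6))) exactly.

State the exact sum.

Σ = 5/64

t_(k+1)/t_k = (k + 1)*(k + 5)*(2*k + 9)/((k + 3)*(k + 7)*(2*k + 7)).
Gosper form: A/B · C(k+1)/C(k) with A=k + 1, B=k + 7, C=k**3 + 21*k**2/2 + 73*k/2 + 42.
f must satisfy (k + 1)·f(k+1) − (k + 6)·f(k) = k**3 + 21*k**2/2 + 73*k/2 + 42.
deg f ≤ 5 (via 1,1,3).
Solving with deg f ≤ 5: f(k) = k*(k + 2)*(k + 3)*(k + 4)*(k + 6)/10.
Certificate R = B(k−1)f/C = k*(k + 2)*(k + 6)**2/(5*(2*k + 7)) gives s_k = k*(k + 6)/(5*(k**2 + 6*k + 5)).
Verify: (2*k + 7)/(k**4 + 14*k**3 + 65*k**2 + 112*k + 60) matches t_k.
Telescoping: Σ = s_(11) − s_(1) = 187/960 − (7/60) = 5/64.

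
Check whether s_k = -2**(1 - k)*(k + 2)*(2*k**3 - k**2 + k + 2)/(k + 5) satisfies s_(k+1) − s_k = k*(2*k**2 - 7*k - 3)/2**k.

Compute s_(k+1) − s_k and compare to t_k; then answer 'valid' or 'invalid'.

Invalid: residual 3*(-2*k**4 - 7*k**3 + 40*k**2 + 13*k - 4)/(2**k*(k**2 + 11*k + 30)) ≠ 0.

s_(k+1) = -(k + 3)*(k + 2*(k + 1)**3 - (k + 1)**2 + 3)/(2**k*(k + 6))
s_(k+1) − s_k = (2*k**5 + 9*k**4 - 41*k**3 - 123*k**2 - 51*k - 12)/(2**k*(k**2 + 11*k + 30))
(s_(k+1) − s_k) − t_k = 3*(-2*k**4 - 7*k**3 + 40*k**2 + 13*k - 4)/(2**k*(k**2 + 11*k + 30))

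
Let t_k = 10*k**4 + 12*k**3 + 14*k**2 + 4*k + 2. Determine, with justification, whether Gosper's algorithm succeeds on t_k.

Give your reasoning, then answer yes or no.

r(k) = (5*k**4 + 26*k**3 + 55*k**2 + 54*k + 21)/(5*k**4 + 6*k**3 + 7*k**2 + 2*k + 1) after simplifying.
Take A(k)=1, B(k)=1, C(k)=k**4 + 6*k**3/5 + 7*k**2/5 + 2*k/5 + 1/5.
Key eq: (1)·f(k+1) = (1)·f(k) + (k**4 + 6*k**3/5 + 7*k**2/5 + 2*k/5 + 1/5).
Degrees (0,0,4) ⇒ d ≤ 5.
A polynomial solution: f(k) = k*(k**4 - k**3 + k**2 - k + 1)/5.
R(k) = B(k−1)·f(k)/C(k) = k*(k**4 - k**3 + k**2 - k + 1)/((k**2 + k + 1)*(5*k**2 + k + 1)); s_k = R·t_k = 2*k*(k**4 - k**3 + k**2 - k + 1).
s_(k+1) − s_k = 10*k**4 + 12*k**3 + 14*k**2 + 4*k + 2 = t_k.

Yes. s_k = 2*k*(k**4 - k**3 + k**2 - k + 1).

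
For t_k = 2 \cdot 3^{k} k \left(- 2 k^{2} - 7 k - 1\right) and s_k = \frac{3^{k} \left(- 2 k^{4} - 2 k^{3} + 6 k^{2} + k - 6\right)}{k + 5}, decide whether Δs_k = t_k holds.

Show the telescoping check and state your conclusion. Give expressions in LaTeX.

Invalid: residual \frac{3^{k + 1} \left(4 k^{4} + 32 k^{3} + 74 k^{2} + 12 k - 3\right)}{k^{2} + 11 k + 30} ≠ 0.

s_(k+1) = 3**(k + 1)*(-2*k**4 - 10*k**3 - 12*k**2 - k - 3)/(k + 6)
s_(k+1) − s_k = 3**k*(-4*k**5 - 46*k**4 - 180*k**3 - 220*k**2 - 24*k - 9)/(k**2 + 11*k + 30)
(s_(k+1) − s_k) − t_k = 3**(k + 1)*(4*k**4 + 32*k**3 + 74*k**2 + 12*k - 3)/(k**2 + 11*k + 30)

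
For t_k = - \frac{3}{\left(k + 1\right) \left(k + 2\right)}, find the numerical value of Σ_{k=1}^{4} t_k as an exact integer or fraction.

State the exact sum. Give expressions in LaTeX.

Compute t_(k+1)/t_k: get (k + 1)/(k + 3).
So A=k + 1 and B=k + 3, with C=1.
f must satisfy (k + 1)·f(k+1) − (k + 2)·f(k) = 1.
Bound: deg f ≤ 1.
Solve for f: f(k) = k (degree 1 ≤ 1).
R(k) = B(k−1)·f(k)/C(k) = k*(k + 2); s_k = R·t_k = -3*k/(k + 1).
Δs = -3/(k**2 + 3*k + 2), as required.
Sum = s_(5) − s_(1); s_(5) = -5/2, s_(1) = -3/2 ⇒ -1.

Σ = -1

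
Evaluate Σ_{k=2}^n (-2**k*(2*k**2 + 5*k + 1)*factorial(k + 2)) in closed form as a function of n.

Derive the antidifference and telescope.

Ratio r(k) = 2*(2*k**3 + 15*k**2 + 35*k + 24)/(2*k**2 + 5*k + 1).
Normal form (A,B,C) = (2*k + 6, 1, k**2 + 5*k/2 + 1/2).
f must satisfy (2*k + 6)·f(k+1) − (1)·f(k) = k**2 + 5*k/2 + 1/2.
d = 1 from the (1,0,2) case.
A polynomial solution: f(k) = (k - 1)/2.
Certificate R = B(k−1)f/C = (k - 1)/(2*k**2 + 5*k + 1) gives s_k = -2**k*(k - 1)*factorial(k + 2).
s_(k+1) − s_k = -2**k*(2*k**2 + 5*k + 1)*factorial(k + 2) = t_k.
Telescope: S(n) = s_(n+1) − s_(2) = -2**(n + 1)*n*factorial(n + 3) − (-96) = -2*2**n*n*factorial(n + 3) + 96.

S(n) = -2*2**n*n*factorial(n + 3) + 96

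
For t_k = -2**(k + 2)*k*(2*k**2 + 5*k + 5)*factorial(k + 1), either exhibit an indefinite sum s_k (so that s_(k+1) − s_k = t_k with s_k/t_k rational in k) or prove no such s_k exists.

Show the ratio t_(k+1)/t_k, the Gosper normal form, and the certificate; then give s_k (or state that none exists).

s_k = -2**(k + 2)*k*(k - 1)*factorial(k + 1)

r(k) = 2*(k + 1)*(k + 2)*(5*k + 2*(k + 1)**2 + 10)/(k*(2*k**2 + 5*k + 5)) after simplifying.
So A=2*k + 4 and B=1, with C=k**3 + 5*k**2/2 + 5*k/2.
f must satisfy (2*k + 4)·f(k+1) − (1)·f(k) = k**3 + 5*k**2/2 + 5*k/2.
deg f ≤ 2 (via 1,0,3).
Solve for f: f(k) = k*(k - 1)/2 (degree 2 ≤ 2).
So s_k = (B(k−1)f/C)·t_k = ((k - 1)/(2*k**2 + 5*k + 5))·t_k = -2**(k + 2)*k*(k - 1)*factorial(k + 1).
s_(k+1) − s_k = -2**(k + 2)*k*(2*k**2 + 5*k + 5)*factorial(k + 1) = t_k.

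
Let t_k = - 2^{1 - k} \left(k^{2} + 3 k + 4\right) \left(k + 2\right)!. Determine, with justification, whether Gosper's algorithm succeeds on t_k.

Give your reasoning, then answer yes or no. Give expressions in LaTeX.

Compute t_(k+1)/t_k: get (k + 3)*(3*k + (k + 1)**2 + 7)/(2*(k**2 + 3*k + 4)).
So A=k/2 + 3/2 and B=1, with C=k**2 + 3*k + 4.
Set up (k/2 + 3/2)·f(k+1) − (1)·f(k) − (k**2 + 3*k + 4) = 0.
d = 1 from the (1,0,2) case.
Solve for f: f(k) = 2*(k + 1) (degree 1 ≤ 1).
Certificate R = B(k−1)f/C = 2*(k + 1)/(k**2 + 3*k + 4) gives s_k = -2**(2 - k)*(k + 1)*factorial(k + 2).
Check: Δs_k = -2**(1 - k)*(k**2 + 3*k + 4)*factorial(k + 2). ✓

Yes. s_k = - 2^{2 - k} \left(k + 1\right) \left(k + 2\right)!.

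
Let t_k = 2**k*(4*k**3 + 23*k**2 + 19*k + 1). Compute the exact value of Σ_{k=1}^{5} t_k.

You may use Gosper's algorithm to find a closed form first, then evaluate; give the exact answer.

Σ = 52418

The ratio is 2*(4*k**3 + 35*k**2 + 77*k + 47)/(4*k**3 + 23*k**2 + 19*k + 1).
A = 2, B = 1, C = k**3 + 23*k**2/4 + 19*k/4 + 1/4.
Need (2)·f(k+1) − (1)·f(k) = k**3 + 23*k**2/4 + 19*k/4 + 1/4.
deg f ≤ 3 (via 0,0,3).
Solve for f: f(k) = (4*k**3 - k**2 - k - 3)/4 (degree 3 ≤ 3).
Then R = B(k−1)f/C = (4*k**3 - k**2 - k - 3)/(4*k**3 + 23*k**2 + 19*k + 1), so s_k = R(k)·t_k = 2**k*(4*k**3 - k**2 - k - 3).
Verify: 2**k*(4*k**3 + 23*k**2 + 19*k + 1) matches t_k.
Telescoping: Σ = s_(6) − s_(1) = 52416 − (-2) = 52418.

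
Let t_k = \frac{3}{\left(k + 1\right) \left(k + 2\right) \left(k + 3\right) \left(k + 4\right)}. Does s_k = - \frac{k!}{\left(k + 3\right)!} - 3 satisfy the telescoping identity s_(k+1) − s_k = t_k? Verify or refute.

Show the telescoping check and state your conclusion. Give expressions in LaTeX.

Valid — Δs_k = t_k.

s_(k+1) = -factorial(k + 1)/factorial(k + 4) - 3
s_(k+1) − s_k = 3/((k + 1)*(k + 2)*(k + 3)*(k + 4))
(s_(k+1) − s_k) − t_k = 0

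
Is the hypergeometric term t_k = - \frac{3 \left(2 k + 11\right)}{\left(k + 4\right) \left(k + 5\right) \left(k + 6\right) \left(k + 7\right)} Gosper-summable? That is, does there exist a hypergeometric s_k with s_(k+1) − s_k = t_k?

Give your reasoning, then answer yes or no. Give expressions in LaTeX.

Step 1: r(k) = (k + 4)*(2*k + 13)/((k + 8)*(2*k + 11)).
A = k + 4, B = k + 8, C = k + 11/2.
Set up (k + 4)·f(k+1) − (k + 7)·f(k) − (k + 11/2) = 0.
From deg A=1, deg B=1, deg C=1: d=3.
Solving with deg f ≤ 3: f(k) = k*(k + 5)*(k + 10)/48.
Get s_k = R·t_k = k*(-k - 10)/(8*(k**2 + 10*k + 24)) with R(k) = B(k−1)f(k)/C(k) = k*(k + 5)*(k + 7)*(k + 10)/(24*(2*k + 11)).
Check: Δs_k = 3*(-2*k - 11)/(k**4 + 22*k**3 + 179*k**2 + 638*k + 840). ✓

Yes. s_k = \frac{k \left(- k - 10\right)}{8 \left(k^{2} + 10 k + 24\right)}.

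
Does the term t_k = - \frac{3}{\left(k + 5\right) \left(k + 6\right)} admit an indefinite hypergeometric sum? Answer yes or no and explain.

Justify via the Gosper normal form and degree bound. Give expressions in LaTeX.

Yes. s_k = - \frac{3 k}{5 k + 25}.

Compute t_(k+1)/t_k: get (k + 5)/(k + 7).
Gosper form: A/B · C(k+1)/C(k) with A=k + 5, B=k + 7, C=1.
Set up (k + 5)·f(k+1) − (k + 6)·f(k) − (1) = 0.
Degrees (1,1,0) ⇒ d ≤ 1.
Match coefficients ⇒ f(k) = k/5.
Get s_k = R·t_k = -3*k/(5*k + 25) with R(k) = B(k−1)f(k)/C(k) = k*(k + 6)/5.
Δs = -3/(k**2 + 11*k + 30), as required.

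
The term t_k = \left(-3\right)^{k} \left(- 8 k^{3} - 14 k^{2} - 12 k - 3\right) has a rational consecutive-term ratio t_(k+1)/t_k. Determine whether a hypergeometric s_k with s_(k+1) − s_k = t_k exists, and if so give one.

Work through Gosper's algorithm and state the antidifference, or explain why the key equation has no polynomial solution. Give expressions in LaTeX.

s_k = \left(-3\right)^{k} k^{2} \left(2 k - 1\right)

Ratio r(k) = 3*(-8*k**3 - 38*k**2 - 64*k - 37)/(8*k**3 + 14*k**2 + 12*k + 3).
Normal form (A,B,C) = (-3, 1, k**3 + 7*k**2/4 + 3*k/2 + 3/8).
Solve (-3)·f(k+1) − (1)·f(k) = k**3 + 7*k**2/4 + 3*k/2 + 3/8.
Degrees (0,0,3) ⇒ d ≤ 3.
Coefficient equations give f(k) = -k**2*(2*k - 1)/8.
Certificate R = B(k−1)f/C = -k**2*(2*k - 1)/(8*k**3 + 14*k**2 + 12*k + 3) gives s_k = (-3)**k*k**2*(2*k - 1).
Verify: (-3)**k*(-8*k**3 - 14*k**2 - 12*k - 3) matches t_k.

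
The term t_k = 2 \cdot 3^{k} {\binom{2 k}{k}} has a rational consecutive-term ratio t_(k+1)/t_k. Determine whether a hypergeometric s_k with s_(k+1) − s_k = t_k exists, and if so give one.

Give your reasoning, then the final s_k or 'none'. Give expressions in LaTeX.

Step 1: r(k) = 6*(2*k + 1)/(k + 1).
So A=12*k + 6 and B=k + 1, with C=1.
f must satisfy (12*k + 6)·f(k+1) − (k)·f(k) = 1.
Degrees (1,1,0) ⇒ d ≤ -1.
d = -1 < 0 ⇒ no nonzero polynomial f; not summable.

none (Gosper's algorithm certifies no s_k)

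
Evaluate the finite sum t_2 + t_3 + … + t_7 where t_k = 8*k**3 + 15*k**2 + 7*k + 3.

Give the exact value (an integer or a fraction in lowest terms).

The ratio is (8*k**3 + 39*k**2 + 61*k + 33)/(8*k**3 + 15*k**2 + 7*k + 3).
A = 1, B = 1, C = k**3 + 15*k**2/8 + 7*k/8 + 3/8.
Need (1)·f(k+1) − (1)·f(k) = k**3 + 15*k**2/8 + 7*k/8 + 3/8.
From deg A=0, deg B=0, deg C=3: d=4.
Solve for f: f(k) = k*(2*k**3 + k**2 - 2*k + 2)/8 (degree 4 ≤ 4).
So s_k = (B(k−1)f/C)·t_k = (k*(2*k**3 + k**2 - 2*k + 2)/(8*k**3 + 15*k**2 + 7*k + 3))·t_k = k*(2*k**3 + k**2 - 2*k + 2).
Δs = 8*k**3 + 15*k**2 + 7*k + 3, as required.
Telescoping: Σ = s_(8) − s_(2) = 8592 − (36) = 8556.

Σ = 8556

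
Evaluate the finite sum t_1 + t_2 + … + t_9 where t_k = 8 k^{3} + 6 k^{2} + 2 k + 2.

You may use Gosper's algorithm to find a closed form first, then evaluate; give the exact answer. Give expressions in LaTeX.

Σ = 18018

Step 1: r(k) = (4*k**3 + 15*k**2 + 19*k + 9)/(4*k**3 + 3*k**2 + k + 1).
Factor: A=1; B=1; C=k**3 + 3*k**2/4 + k/4 + 1/4.
f must satisfy (1)·f(k+1) − (1)·f(k) = k**3 + 3*k**2/4 + k/4 + 1/4.
deg f ≤ 4 (via 0,0,3).
Solve for f: f(k) = k*(k**3 - k**2 + 1)/4 (degree 4 ≤ 4).
R(k) = B(k−1)·f(k)/C(k) = k*(k**3 - k**2 + 1)/(4*k**3 + 3*k**2 + k + 1); s_k = R·t_k = 2*k*(k**3 - k**2 + 1).
Δs = 8*k**3 + 6*k**2 + 2*k + 2, as required.
Sum = s_(10) − s_(1); s_(10) = 18020, s_(1) = 2 ⇒ 18018.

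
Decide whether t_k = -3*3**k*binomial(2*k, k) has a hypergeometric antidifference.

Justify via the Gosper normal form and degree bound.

r(k) = 6*(2*k + 1)/(k + 1) after simplifying.
Normal form (A,B,C) = (12*k + 6, k + 1, 1).
Set up (12*k + 6)·f(k+1) − (k)·f(k) − (1) = 0.
d = -1 from the (1,1,0) case.
d = -1 < 0 ⇒ no nonzero polynomial f; not summable.

No. Not Gosper-summable.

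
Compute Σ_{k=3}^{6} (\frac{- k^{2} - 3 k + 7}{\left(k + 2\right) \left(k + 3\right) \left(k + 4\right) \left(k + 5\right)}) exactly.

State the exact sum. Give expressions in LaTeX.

Ratio r(k) = (k + 2)*(3*k + (k + 1)**2 - 4)/((k + 6)*(k**2 + 3*k - 7)).
Gosper form: A/B · C(k+1)/C(k) with A=k + 2, B=k + 6, C=k**2 + 3*k - 7.
Key eq: (k + 2)·f(k+1) = (k + 5)·f(k) + (k**2 + 3*k - 7).
deg f ≤ 3 (via 1,1,2).
Solving with deg f ≤ 3: f(k) = k*(k**2 - 15*k - 70)/24.
So s_k = (B(k−1)f/C)·t_k = (k*(k + 5)*(k**2 - 15*k - 70)/(24*(k**2 + 3*k - 7)))·t_k = k*(-k**2 + 15*k + 70)/(24*(k + 2)*(k + 3)*(k + 4)).
Check: Δs_k = (-k**2 - 3*k + 7)/(k**4 + 14*k**3 + 71*k**2 + 154*k + 120). ✓
Σ_(k=3)^(6) t_k = s_(7) − s_(3) = 49/1320 − (53/840) = -2/77.

Σ = -2/77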